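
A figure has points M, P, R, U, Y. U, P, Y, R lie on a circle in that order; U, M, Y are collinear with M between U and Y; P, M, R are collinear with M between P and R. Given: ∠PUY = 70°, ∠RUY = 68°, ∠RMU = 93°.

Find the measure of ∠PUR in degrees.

∠PUR = 138°

1. ∠PRY = 70°  [same arc PY]
2. ∠RPY = 68°  [same arc YR]
3. ∠PYR = 42°  [△PYR]
4. ∠PUR = 138°  [cyclic UPYR, opposite ∠U+∠Y]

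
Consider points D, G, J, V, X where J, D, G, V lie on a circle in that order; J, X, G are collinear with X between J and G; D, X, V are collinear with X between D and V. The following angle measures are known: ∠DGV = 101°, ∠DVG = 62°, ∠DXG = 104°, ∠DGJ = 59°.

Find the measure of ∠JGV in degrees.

1. ∠DJV = 79°  [cyclic JDGV, opposite ∠J+∠G]
2. ∠DVJ = 59°  [same arc JD]
3. ∠JDV = 42°  [△JDV]
4. ∠JGV = 42°  [same arc JV]

∠JGV = 42°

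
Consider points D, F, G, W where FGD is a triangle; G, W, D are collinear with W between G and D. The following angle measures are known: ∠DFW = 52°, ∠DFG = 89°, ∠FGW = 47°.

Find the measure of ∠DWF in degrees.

∠DWF = 84°

1. ∠DGF = 47°  [W on ray GD]
2. ∠FDG = 44°  [△FGD]
3. ∠FDW = 44°  [W on ray DG]
4. ∠DWF = 84°  [△FWD]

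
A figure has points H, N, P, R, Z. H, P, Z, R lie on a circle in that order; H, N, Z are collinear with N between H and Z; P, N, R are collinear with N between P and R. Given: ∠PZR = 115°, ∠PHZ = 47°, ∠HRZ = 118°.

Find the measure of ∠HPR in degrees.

1. ∠PHR = 65°  [cyclic HPZR, opposite ∠H+∠Z]
2. ∠HPZ = 62°  [cyclic HPZR, opposite ∠P+∠R]
3. ∠HZP = 71°  [△HPZ]
4. ∠HRP = 71°  [same arc HP]
5. ∠HPR = 44°  [△HPR]

∠HPR = 44°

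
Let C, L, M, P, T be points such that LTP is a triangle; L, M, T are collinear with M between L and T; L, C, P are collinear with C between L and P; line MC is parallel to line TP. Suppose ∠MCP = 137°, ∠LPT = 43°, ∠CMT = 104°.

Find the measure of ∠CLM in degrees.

1. ∠LCM = 43°  [linear pair at C on LP]
2. ∠CML = 76°  [linear pair at M on LT]
3. ∠CLM = 61°  [△LMC]

∠CLM = 61°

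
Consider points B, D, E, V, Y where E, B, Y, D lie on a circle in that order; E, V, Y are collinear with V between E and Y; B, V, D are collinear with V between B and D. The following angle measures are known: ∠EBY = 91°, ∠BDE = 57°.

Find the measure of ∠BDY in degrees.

∠BDY = 32°

1. ∠BYE = 57°  [same arc EB]
2. ∠BEY = 32°  [△EBY]
3. ∠BDY = 32°  [same arc BY]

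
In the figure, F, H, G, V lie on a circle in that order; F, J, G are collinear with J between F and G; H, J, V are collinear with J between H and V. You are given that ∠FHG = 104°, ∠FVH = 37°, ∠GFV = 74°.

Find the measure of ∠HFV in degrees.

1. ∠FVG = 76°  [cyclic FHGV, opposite ∠H+∠V]
2. ∠FGV = 30°  [△FGV]
3. ∠FHV = 30°  [same arc FV]
4. ∠HFV = 113°  [△FHV]

∠HFV = 113°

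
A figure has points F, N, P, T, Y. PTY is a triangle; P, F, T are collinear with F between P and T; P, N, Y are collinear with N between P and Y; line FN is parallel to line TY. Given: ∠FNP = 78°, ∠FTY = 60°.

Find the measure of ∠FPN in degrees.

∠FPN = 42°

1. ∠PYT = 78°  [FN∥TY, corresponding at N]
2. ∠PTY = 60°  [F on ray TP]
3. ∠TPY = 42°  [△PTY]
4. ∠FPN = 42°  [F on PT, N on PY]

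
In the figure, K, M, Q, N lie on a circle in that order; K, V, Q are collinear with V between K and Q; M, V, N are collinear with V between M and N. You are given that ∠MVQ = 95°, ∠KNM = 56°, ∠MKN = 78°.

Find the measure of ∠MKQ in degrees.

1. ∠KVM = 85°  [linear pair at V on KQ]
2. ∠KMN = 46°  [△KMN]
3. ∠MKQ = 49°  [△KVM]

∠MKQ = 49°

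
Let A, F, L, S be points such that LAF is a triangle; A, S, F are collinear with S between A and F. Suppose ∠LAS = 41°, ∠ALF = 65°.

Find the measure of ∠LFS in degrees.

∠LFS = 74°

1. ∠FAL = 41°  [S on ray AF]
2. ∠AFL = 74°  [△LAF]
3. ∠LFS = 74°  [S on ray FA]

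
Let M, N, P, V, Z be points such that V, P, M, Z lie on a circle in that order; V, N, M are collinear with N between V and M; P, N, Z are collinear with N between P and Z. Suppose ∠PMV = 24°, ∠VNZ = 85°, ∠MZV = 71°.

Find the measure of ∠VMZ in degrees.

∠VMZ = 38°

1. ∠PZV = 24°  [same arc VP]
2. ∠MVZ = 71°  [△VNZ]
3. ∠VMZ = 38°  [△VMZ]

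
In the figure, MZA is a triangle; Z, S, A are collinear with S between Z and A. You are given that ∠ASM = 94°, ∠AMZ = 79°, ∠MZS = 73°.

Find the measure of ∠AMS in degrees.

∠AMS = 58°

1. ∠AZM = 73°  [S on ray ZA]
2. ∠MAZ = 28°  [△MZA]
3. ∠MAS = 28°  [S on ray AZ]
4. ∠AMS = 58°  [△MSA]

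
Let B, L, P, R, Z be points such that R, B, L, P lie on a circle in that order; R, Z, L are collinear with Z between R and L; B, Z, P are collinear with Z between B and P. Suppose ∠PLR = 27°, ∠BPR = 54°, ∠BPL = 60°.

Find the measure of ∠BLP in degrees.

∠BLP = 81°

1. ∠PBR = 27°  [same arc RP]
2. ∠BRP = 99°  [△RBP]
3. ∠BLP = 81°  [cyclic RBLP, opposite ∠R+∠L]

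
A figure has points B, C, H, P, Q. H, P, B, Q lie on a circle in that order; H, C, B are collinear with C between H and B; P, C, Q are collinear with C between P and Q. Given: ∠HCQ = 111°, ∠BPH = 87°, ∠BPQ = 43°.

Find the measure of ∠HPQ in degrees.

∠HPQ = 44°

1. ∠BCP = 111°  [vertical angles at C]
2. ∠HBP = 26°  [△PCB]
3. ∠HCP = 69°  [linear pair at C on HB]
4. ∠BHP = 67°  [△HPB]
5. ∠HPQ = 44°  [△HCP]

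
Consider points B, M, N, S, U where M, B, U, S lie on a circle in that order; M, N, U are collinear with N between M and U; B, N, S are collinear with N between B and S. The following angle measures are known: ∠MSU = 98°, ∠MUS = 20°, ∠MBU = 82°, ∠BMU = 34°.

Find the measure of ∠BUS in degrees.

1. ∠SMU = 62°  [△MUS]
2. ∠BSU = 34°  [same arc BU]
3. ∠SBU = 62°  [same arc US]
4. ∠BUS = 84°  [△BUS]

∠BUS = 84°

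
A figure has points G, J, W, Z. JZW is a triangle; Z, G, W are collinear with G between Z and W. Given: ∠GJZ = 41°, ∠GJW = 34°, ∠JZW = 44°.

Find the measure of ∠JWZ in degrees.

∠JWZ = 61°

1. ∠GZJ = 44°  [G on ray ZW]
2. ∠JGZ = 95°  [△JZG]
3. ∠JGW = 85°  [linear pair at G on ZW]
4. ∠GWJ = 61°  [△JGW]
5. ∠JWZ = 61°  [G on ray WZ]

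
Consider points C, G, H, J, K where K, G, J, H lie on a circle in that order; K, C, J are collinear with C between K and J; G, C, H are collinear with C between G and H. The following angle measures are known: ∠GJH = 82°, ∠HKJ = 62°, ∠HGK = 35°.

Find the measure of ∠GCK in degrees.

1. ∠HGJ = 62°  [same arc JH]
2. ∠HJK = 35°  [same arc KH]
3. ∠GHJ = 36°  [△GJH]
4. ∠HCJ = 109°  [△JCH]
5. ∠GCK = 109°  [vertical angles at C]

∠GCK = 109°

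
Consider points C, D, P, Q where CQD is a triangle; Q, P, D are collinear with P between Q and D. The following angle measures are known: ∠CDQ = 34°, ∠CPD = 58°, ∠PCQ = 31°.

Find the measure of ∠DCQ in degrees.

1. ∠CPQ = 122°  [linear pair at P on QD]
2. ∠CQP = 27°  [△CQP]
3. ∠CQD = 27°  [P on ray QD]
4. ∠DCQ = 119°  [△CQD]

∠DCQ = 119°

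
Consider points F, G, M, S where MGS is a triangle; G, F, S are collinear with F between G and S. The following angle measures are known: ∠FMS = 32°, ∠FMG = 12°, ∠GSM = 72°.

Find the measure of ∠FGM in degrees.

∠FGM = 64°

1. ∠FSM = 72°  [F on ray SG]
2. ∠MFS = 76°  [△MFS]
3. ∠GFM = 104°  [linear pair at F on GS]
4. ∠FGM = 64°  [△MGF]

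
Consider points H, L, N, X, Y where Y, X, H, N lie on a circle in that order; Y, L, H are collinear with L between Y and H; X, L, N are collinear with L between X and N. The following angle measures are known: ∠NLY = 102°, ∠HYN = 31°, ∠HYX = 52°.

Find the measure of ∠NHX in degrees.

1. ∠HXN = 31°  [same arc HN]
2. ∠HNX = 52°  [same arc XH]
3. ∠NHX = 97°  [△XHN]

∠NHX = 97°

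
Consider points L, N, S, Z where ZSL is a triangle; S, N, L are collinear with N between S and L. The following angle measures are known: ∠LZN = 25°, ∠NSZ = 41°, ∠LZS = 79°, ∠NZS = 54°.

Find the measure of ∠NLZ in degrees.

∠NLZ = 60°

1. ∠LSZ = 41°  [N on ray SL]
2. ∠SLZ = 60°  [△ZSL]
3. ∠NLZ = 60°  [N on ray LS]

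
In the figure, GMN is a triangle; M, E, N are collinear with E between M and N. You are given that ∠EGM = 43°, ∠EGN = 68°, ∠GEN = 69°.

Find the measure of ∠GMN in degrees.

1. ∠GEM = 111°  [linear pair at E on MN]
2. ∠EMG = 26°  [△GME]
3. ∠GMN = 26°  [E on ray MN]

∠GMN = 26°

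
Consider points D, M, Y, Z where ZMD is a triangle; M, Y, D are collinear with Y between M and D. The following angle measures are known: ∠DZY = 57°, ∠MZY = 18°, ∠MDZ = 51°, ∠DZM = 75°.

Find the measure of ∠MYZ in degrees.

∠MYZ = 108°

1. ∠DMZ = 54°  [△ZMD]
2. ∠YMZ = 54°  [Y on ray MD]
3. ∠MYZ = 108°  [△ZMY]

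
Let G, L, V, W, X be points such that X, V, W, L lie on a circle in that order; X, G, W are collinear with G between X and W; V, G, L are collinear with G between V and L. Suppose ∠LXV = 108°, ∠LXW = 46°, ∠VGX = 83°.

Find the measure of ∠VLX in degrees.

∠VLX = 37°

1. ∠LVW = 46°  [same arc WL]
2. ∠VGW = 97°  [linear pair at G on XW]
3. ∠VWX = 37°  [△VGW]
4. ∠VLX = 37°  [same arc XV]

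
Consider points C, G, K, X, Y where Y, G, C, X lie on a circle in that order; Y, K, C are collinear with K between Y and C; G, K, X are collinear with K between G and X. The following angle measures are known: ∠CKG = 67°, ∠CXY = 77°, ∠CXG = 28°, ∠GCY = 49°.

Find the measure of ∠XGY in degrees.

∠XGY = 39°

1. ∠GKY = 113°  [linear pair at K on YC]
2. ∠CYG = 28°  [same arc GC]
3. ∠XGY = 39°  [△YKG]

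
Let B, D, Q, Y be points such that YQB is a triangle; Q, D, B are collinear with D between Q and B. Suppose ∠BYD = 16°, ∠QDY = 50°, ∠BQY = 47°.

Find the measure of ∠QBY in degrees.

∠QBY = 34°

1. ∠BDY = 130°  [linear pair at D on QB]
2. ∠DBY = 34°  [△YDB]
3. ∠QBY = 34°  [D on ray BQ]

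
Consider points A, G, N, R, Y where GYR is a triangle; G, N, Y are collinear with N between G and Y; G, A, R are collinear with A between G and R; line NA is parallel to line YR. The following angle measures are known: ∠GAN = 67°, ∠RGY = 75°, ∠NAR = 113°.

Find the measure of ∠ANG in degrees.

1. ∠GRY = 67°  [NA∥YR, corresponding at A]
2. ∠GYR = 38°  [△GYR]
3. ∠ANG = 38°  [NA∥YR, corresponding at N]

∠ANG = 38°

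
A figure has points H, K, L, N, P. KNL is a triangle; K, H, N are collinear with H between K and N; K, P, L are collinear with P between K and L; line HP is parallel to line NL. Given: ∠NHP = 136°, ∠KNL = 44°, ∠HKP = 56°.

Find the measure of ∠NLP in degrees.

∠NLP = 80°

1. ∠KHP = 44°  [linear pair at H on KN]
2. ∠HPK = 80°  [△KHP]
3. ∠HPL = 100°  [linear pair at P on KL]
4. ∠NLP = 80°  [HP∥NL, co-interior at L–P]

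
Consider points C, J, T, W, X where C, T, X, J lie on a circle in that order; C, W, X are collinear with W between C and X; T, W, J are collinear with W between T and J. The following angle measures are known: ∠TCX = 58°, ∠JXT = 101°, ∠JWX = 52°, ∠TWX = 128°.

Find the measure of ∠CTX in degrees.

∠CTX = 91°

1. ∠TJX = 58°  [same arc TX]
2. ∠JTX = 21°  [△TXJ]
3. ∠CXT = 31°  [△TWX]
4. ∠CTX = 91°  [△CTX]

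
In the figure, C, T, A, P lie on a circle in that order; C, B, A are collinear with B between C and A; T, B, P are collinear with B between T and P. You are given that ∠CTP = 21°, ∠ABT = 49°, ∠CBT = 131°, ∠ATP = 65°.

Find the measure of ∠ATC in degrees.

∠ATC = 86°

1. ∠ACT = 28°  [△CBT]
2. ∠CAT = 66°  [△TBA]
3. ∠ATC = 86°  [△CTA]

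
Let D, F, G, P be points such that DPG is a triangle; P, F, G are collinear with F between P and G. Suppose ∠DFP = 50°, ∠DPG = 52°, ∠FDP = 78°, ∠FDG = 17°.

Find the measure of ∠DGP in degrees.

∠DGP = 33°

1. ∠DFG = 130°  [linear pair at F on PG]
2. ∠DGF = 33°  [△DFG]
3. ∠DGP = 33°  [F on ray GP]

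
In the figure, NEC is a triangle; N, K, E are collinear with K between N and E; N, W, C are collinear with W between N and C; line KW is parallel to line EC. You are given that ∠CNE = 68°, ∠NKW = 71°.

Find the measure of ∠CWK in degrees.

1. ∠KNW = 68°  [K on NE, W on NC]
2. ∠KWN = 41°  [△NKW]
3. ∠CWK = 139°  [linear pair at W on NC]

∠CWK = 139°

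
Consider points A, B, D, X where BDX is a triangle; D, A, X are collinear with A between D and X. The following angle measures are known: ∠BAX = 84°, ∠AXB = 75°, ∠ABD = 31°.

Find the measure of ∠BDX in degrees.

∠BDX = 53°

1. ∠BAD = 96°  [linear pair at A on DX]
2. ∠ADB = 53°  [△BDA]
3. ∠BDX = 53°  [A on ray DX]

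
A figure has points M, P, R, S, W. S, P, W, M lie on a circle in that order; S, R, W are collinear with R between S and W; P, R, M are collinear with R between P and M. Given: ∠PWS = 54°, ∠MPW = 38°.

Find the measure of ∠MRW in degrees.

1. ∠PMS = 54°  [same arc SP]
2. ∠MSW = 38°  [same arc WM]
3. ∠MRS = 88°  [△SRM]
4. ∠MRW = 92°  [linear pair at R on SW]

∠MRW = 92°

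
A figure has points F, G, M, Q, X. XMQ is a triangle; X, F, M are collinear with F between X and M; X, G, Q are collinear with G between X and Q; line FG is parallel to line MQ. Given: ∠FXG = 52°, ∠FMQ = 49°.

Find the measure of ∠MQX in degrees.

1. ∠MXQ = 52°  [F on XM, G on XQ]
2. ∠QMX = 49°  [F on ray MX]
3. ∠MQX = 79°  [△XMQ]

∠MQX = 79°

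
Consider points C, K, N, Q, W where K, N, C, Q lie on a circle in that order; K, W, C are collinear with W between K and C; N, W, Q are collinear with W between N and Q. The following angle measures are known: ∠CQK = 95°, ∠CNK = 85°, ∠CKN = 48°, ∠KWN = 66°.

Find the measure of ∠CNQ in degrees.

1. ∠KCN = 47°  [△KNC]
2. ∠CWN = 114°  [linear pair at W on KC]
3. ∠CNQ = 19°  [△NWC]

∠CNQ = 19°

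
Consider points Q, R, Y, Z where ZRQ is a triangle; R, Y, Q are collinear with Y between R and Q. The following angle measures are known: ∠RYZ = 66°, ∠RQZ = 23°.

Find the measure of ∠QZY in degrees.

1. ∠QYZ = 114°  [linear pair at Y on RQ]
2. ∠YQZ = 23°  [Y on ray QR]
3. ∠QZY = 43°  [△ZYQ]

∠QZY = 43°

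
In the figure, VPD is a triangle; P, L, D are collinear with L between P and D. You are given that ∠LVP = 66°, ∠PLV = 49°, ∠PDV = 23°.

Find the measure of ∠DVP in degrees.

1. ∠LPV = 65°  [△VPL]
2. ∠DPV = 65°  [L on ray PD]
3. ∠DVP = 92°  [△VPD]

∠DVP = 92°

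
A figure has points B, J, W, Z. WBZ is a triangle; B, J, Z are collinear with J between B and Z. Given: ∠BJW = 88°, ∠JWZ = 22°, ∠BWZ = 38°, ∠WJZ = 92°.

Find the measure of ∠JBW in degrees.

∠JBW = 76°

1. ∠JZW = 66°  [△WJZ]
2. ∠BZW = 66°  [J on ray ZB]
3. ∠WBZ = 76°  [△WBZ]
4. ∠JBW = 76°  [J on ray BZ]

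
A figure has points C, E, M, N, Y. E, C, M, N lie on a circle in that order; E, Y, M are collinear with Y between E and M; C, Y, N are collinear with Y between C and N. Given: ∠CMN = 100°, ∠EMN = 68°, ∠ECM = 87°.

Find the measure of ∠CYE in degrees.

1. ∠CEN = 80°  [cyclic ECMN, opposite ∠E+∠M]
2. ∠ECN = 68°  [same arc EN]
3. ∠CNE = 32°  [△ECN]
4. ∠CME = 32°  [same arc EC]
5. ∠CEM = 61°  [△ECM]
6. ∠CYE = 51°  [△EYC]

∠CYE = 51°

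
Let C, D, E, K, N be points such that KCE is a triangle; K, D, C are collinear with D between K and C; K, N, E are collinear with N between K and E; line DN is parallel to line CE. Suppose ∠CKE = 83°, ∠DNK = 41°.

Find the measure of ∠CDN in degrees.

1. ∠DKN = 83°  [D on KC, N on KE]
2. ∠KDN = 56°  [△KDN]
3. ∠CDN = 124°  [linear pair at D on KC]

∠CDN = 124°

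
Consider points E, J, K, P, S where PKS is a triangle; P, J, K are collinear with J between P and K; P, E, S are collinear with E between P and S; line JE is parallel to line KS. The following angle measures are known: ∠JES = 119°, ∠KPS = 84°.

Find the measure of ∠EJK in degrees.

∠EJK = 145°

1. ∠JEP = 61°  [linear pair at E on PS]
2. ∠EPJ = 84°  [J on PK, E on PS]
3. ∠EJP = 35°  [△PJE]
4. ∠EJK = 145°  [linear pair at J on PK]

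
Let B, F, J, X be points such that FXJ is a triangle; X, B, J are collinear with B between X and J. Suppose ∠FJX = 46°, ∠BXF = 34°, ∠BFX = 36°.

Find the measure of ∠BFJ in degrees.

1. ∠BJF = 46°  [B on ray JX]
2. ∠FBX = 110°  [△FXB]
3. ∠FBJ = 70°  [linear pair at B on XJ]
4. ∠BFJ = 64°  [△FBJ]

∠BFJ = 64°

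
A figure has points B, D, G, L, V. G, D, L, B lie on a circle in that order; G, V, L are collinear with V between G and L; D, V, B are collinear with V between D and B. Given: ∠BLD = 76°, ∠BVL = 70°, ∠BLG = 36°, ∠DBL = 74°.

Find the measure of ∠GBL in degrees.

1. ∠BDL = 30°  [△DLB]
2. ∠BGL = 30°  [same arc LB]
3. ∠GBL = 114°  [△GLB]

∠GBL = 114°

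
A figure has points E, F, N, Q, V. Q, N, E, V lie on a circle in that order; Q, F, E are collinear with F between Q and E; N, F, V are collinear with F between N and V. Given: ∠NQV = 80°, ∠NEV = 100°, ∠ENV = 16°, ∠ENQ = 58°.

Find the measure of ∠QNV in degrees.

∠QNV = 42°

1. ∠EQV = 16°  [same arc EV]
2. ∠EVQ = 122°  [cyclic QNEV, opposite ∠N+∠V]
3. ∠QEV = 42°  [△QEV]
4. ∠QNV = 42°  [same arc QV]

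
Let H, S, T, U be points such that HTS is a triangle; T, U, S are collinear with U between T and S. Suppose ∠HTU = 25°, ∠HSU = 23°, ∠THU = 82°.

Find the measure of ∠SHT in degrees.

1. ∠HTS = 25°  [U on ray TS]
2. ∠HST = 23°  [U on ray ST]
3. ∠SHT = 132°  [△HTS]

∠SHT = 132°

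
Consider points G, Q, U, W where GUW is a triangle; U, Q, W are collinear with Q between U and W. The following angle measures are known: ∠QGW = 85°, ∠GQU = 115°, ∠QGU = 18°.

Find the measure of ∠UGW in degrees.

∠UGW = 103°

1. ∠GUQ = 47°  [△GUQ]
2. ∠GQW = 65°  [linear pair at Q on UW]
3. ∠GUW = 47°  [Q on ray UW]
4. ∠GWQ = 30°  [△GQW]
5. ∠GWU = 30°  [Q on ray WU]
6. ∠UGW = 103°  [△GUW]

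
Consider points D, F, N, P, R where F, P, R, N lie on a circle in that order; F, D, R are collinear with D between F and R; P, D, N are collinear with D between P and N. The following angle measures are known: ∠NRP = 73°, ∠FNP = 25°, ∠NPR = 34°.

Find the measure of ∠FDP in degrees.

1. ∠NFP = 107°  [cyclic FPRN, opposite ∠F+∠R]
2. ∠PNR = 73°  [△PRN]
3. ∠FPN = 48°  [△FPN]
4. ∠PFR = 73°  [same arc PR]
5. ∠FDP = 59°  [△FDP]

∠FDP = 59°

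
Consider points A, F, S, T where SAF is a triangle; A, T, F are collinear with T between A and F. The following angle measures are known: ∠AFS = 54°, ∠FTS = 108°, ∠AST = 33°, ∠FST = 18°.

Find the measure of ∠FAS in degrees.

1. ∠ATS = 72°  [linear pair at T on AF]
2. ∠SAT = 75°  [△SAT]
3. ∠FAS = 75°  [T on ray AF]

∠FAS = 75°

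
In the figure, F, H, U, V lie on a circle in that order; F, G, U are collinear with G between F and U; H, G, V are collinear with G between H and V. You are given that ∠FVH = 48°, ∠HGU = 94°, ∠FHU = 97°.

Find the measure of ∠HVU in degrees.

1. ∠FUH = 48°  [same arc FH]
2. ∠HFU = 35°  [△FHU]
3. ∠HVU = 35°  [same arc HU]

∠HVU = 35°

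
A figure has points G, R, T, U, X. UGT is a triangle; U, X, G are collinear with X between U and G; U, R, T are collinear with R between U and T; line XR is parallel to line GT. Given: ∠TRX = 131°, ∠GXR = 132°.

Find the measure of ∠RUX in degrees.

1. ∠URX = 49°  [linear pair at R on UT]
2. ∠RXU = 48°  [linear pair at X on UG]
3. ∠RUX = 83°  [△UXR]

∠RUX = 83°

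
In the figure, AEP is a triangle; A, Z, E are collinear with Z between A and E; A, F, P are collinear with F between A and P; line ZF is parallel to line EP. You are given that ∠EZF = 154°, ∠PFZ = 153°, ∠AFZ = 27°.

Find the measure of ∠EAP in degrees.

1. ∠AZF = 26°  [linear pair at Z on AE]
2. ∠FAZ = 127°  [△AZF]
3. ∠EAP = 127°  [Z on AE, F on AP]

∠EAP = 127°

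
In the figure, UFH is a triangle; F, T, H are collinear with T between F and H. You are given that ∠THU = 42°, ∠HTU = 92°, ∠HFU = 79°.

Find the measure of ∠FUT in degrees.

1. ∠FTU = 88°  [linear pair at T on FH]
2. ∠TFU = 79°  [T on ray FH]
3. ∠FUT = 13°  [△UFT]

∠FUT = 13°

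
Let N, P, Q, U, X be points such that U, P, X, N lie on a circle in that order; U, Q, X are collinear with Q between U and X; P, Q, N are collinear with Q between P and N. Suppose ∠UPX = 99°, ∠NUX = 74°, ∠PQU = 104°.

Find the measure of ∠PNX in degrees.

∠PNX = 51°

1. ∠UNX = 81°  [cyclic UPXN, opposite ∠P+∠N]
2. ∠NXU = 25°  [△UXN]
3. ∠NQX = 104°  [vertical angles at Q]
4. ∠PNX = 51°  [△XQN]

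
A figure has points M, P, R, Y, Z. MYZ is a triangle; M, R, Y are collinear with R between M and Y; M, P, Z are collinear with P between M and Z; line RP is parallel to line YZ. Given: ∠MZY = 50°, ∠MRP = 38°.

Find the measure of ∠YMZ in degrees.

1. ∠MPR = 50°  [RP∥YZ, corresponding at P]
2. ∠PMR = 92°  [△MRP]
3. ∠YMZ = 92°  [R on MY, P on MZ]

∠YMZ = 92°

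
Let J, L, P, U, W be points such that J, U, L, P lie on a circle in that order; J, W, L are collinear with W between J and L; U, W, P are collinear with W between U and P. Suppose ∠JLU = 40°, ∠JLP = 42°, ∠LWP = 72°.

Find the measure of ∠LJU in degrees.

1. ∠JUP = 42°  [same arc JP]
2. ∠JWU = 72°  [vertical angles at W]
3. ∠LJU = 66°  [△JWU]

∠LJU = 66°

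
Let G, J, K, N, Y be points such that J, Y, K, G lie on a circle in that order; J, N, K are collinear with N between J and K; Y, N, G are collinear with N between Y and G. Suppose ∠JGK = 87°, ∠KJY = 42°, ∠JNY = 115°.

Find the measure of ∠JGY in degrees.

∠JGY = 45°

1. ∠JYK = 93°  [cyclic JYKG, opposite ∠Y+∠G]
2. ∠JKY = 45°  [△JYK]
3. ∠JGY = 45°  [same arc JY]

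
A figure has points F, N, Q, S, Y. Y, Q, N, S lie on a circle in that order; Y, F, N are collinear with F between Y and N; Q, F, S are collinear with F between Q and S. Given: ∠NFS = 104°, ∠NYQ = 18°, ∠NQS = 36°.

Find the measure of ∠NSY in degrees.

∠NSY = 86°

1. ∠NSQ = 18°  [same arc QN]
2. ∠NYS = 36°  [same arc NS]
3. ∠SNY = 58°  [△NFS]
4. ∠NSY = 86°  [△YNS]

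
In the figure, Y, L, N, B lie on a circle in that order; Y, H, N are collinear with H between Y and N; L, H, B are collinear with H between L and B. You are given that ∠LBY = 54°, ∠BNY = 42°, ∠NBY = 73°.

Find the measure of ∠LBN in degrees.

1. ∠LNY = 54°  [same arc YL]
2. ∠NLY = 107°  [cyclic YLNB, opposite ∠L+∠B]
3. ∠LYN = 19°  [△YLN]
4. ∠LBN = 19°  [same arc LN]

∠LBN = 19°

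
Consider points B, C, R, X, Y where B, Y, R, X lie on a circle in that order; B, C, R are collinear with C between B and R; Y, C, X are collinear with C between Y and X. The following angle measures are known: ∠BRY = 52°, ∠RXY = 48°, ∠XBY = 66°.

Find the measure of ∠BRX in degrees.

1. ∠BXY = 52°  [same arc BY]
2. ∠BYX = 62°  [△BYX]
3. ∠BRX = 62°  [same arc BX]

∠BRX = 62°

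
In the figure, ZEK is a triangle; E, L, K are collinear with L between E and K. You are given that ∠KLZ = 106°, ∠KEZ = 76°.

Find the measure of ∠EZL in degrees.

1. ∠ELZ = 74°  [linear pair at L on EK]
2. ∠LEZ = 76°  [L on ray EK]
3. ∠EZL = 30°  [△ZEL]

∠EZL = 30°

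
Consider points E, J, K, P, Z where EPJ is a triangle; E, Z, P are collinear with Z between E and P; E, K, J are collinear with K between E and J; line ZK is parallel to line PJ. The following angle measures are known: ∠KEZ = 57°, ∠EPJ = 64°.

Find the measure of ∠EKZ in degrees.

∠EKZ = 59°

1. ∠JEP = 57°  [Z on EP, K on EJ]
2. ∠EJP = 59°  [△EPJ]
3. ∠EKZ = 59°  [ZK∥PJ, corresponding at K]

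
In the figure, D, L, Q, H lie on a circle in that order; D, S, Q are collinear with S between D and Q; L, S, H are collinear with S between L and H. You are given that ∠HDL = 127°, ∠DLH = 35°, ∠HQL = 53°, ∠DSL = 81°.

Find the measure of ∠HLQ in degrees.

1. ∠DHL = 18°  [△DLH]
2. ∠LSQ = 99°  [linear pair at S on DQ]
3. ∠DQL = 18°  [same arc DL]
4. ∠HLQ = 63°  [△LSQ]

∠HLQ = 63°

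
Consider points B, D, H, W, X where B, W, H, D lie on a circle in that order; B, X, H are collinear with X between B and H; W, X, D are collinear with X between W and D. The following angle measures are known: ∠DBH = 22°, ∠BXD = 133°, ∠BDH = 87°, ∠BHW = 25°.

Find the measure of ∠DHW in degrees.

∠DHW = 96°

1. ∠DWH = 22°  [same arc HD]
2. ∠BHD = 71°  [△BHD]
3. ∠DXH = 47°  [linear pair at X on BH]
4. ∠HDW = 62°  [△HXD]
5. ∠DHW = 96°  [△WHD]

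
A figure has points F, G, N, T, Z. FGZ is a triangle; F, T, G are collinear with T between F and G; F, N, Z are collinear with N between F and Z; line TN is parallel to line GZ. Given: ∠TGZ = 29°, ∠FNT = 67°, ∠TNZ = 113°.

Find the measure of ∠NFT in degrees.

∠NFT = 84°

1. ∠FGZ = 29°  [T on ray GF]
2. ∠FZG = 67°  [TN∥GZ, corresponding at N]
3. ∠GFZ = 84°  [△FGZ]
4. ∠NFT = 84°  [T on FG, N on FZ]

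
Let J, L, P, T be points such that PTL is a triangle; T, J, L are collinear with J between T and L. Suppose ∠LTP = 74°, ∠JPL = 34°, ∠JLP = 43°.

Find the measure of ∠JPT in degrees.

∠JPT = 29°

1. ∠JTP = 74°  [J on ray TL]
2. ∠LJP = 103°  [△PJL]
3. ∠PJT = 77°  [linear pair at J on TL]
4. ∠JPT = 29°  [△PTJ]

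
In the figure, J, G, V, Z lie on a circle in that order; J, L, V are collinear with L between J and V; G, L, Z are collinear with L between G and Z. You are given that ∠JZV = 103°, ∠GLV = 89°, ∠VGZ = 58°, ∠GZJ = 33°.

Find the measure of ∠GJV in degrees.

1. ∠JGV = 77°  [cyclic JGVZ, opposite ∠G+∠Z]
2. ∠GVJ = 33°  [△GLV]
3. ∠GJV = 70°  [△JGV]

∠GJV = 70°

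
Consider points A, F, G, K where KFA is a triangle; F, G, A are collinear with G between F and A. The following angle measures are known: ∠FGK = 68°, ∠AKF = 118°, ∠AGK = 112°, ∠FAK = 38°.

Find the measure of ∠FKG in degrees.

∠FKG = 88°

1. ∠AFK = 24°  [△KFA]
2. ∠GFK = 24°  [G on ray FA]
3. ∠FKG = 88°  [△KFG]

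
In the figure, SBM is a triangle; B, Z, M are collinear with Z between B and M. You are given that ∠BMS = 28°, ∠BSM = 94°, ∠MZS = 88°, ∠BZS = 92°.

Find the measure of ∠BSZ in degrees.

∠BSZ = 30°

1. ∠MBS = 58°  [△SBM]
2. ∠SBZ = 58°  [Z on ray BM]
3. ∠BSZ = 30°  [△SBZ]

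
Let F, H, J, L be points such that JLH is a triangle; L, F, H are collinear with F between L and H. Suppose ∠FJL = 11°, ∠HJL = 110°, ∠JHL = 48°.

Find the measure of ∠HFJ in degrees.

∠HFJ = 33°

1. ∠HLJ = 22°  [△JLH]
2. ∠FLJ = 22°  [F on ray LH]
3. ∠JFL = 147°  [△JLF]
4. ∠HFJ = 33°  [linear pair at F on LH]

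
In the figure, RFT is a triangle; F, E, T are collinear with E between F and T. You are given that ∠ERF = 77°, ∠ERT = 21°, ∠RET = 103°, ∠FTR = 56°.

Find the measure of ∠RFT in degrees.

∠RFT = 26°

1. ∠FER = 77°  [linear pair at E on FT]
2. ∠EFR = 26°  [△RFE]
3. ∠RFT = 26°  [E on ray FT]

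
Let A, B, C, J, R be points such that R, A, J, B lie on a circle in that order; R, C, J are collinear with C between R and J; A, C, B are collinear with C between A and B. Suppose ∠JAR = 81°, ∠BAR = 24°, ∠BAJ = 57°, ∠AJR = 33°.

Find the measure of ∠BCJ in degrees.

∠BCJ = 90°

1. ∠ARJ = 66°  [△RAJ]
2. ∠BJR = 24°  [same arc RB]
3. ∠ABJ = 66°  [same arc AJ]
4. ∠BCJ = 90°  [△JCB]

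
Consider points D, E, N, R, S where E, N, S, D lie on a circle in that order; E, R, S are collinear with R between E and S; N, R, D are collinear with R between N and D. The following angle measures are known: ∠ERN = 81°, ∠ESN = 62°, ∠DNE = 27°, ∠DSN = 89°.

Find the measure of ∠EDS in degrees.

1. ∠NES = 72°  [△ERN]
2. ∠ENS = 46°  [△ENS]
3. ∠EDS = 134°  [cyclic ENSD, opposite ∠N+∠D]

∠EDS = 134°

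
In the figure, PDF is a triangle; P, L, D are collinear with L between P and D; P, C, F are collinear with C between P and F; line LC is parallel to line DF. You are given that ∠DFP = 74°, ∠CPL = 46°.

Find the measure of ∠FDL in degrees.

∠FDL = 60°

1. ∠LCP = 74°  [LC∥DF, corresponding at C]
2. ∠CLP = 60°  [△PLC]
3. ∠CLD = 120°  [linear pair at L on PD]
4. ∠FDL = 60°  [LC∥DF, co-interior at D–L]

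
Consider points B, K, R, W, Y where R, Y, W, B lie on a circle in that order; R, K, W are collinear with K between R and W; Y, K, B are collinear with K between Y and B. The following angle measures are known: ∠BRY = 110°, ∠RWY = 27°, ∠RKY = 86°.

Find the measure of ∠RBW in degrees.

1. ∠RBY = 27°  [same arc RY]
2. ∠BKW = 86°  [vertical angles at K]
3. ∠BYR = 43°  [△RYB]
4. ∠BKR = 94°  [linear pair at K on RW]
5. ∠BWR = 43°  [same arc RB]
6. ∠BRW = 59°  [△RKB]
7. ∠RBW = 78°  [△RWB]

∠RBW = 78°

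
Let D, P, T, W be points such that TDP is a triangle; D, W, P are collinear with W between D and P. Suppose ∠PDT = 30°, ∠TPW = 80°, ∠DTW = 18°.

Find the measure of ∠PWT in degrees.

1. ∠TDW = 30°  [W on ray DP]
2. ∠DWT = 132°  [△TDW]
3. ∠PWT = 48°  [linear pair at W on DP]

∠PWT = 48°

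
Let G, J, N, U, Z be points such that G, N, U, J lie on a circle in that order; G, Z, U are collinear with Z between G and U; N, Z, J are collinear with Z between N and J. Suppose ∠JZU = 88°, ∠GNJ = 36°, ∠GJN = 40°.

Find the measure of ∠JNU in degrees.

1. ∠GZN = 88°  [vertical angles at Z]
2. ∠GUN = 40°  [same arc GN]
3. ∠NZU = 92°  [linear pair at Z on GU]
4. ∠JNU = 48°  [△NZU]

∠JNU = 48°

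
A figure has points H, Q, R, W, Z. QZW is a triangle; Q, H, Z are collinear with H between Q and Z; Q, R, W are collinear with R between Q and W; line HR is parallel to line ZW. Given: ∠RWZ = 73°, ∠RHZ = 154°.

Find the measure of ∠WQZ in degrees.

1. ∠QWZ = 73°  [R on ray WQ]
2. ∠QHR = 26°  [linear pair at H on QZ]
3. ∠HRQ = 73°  [HR∥ZW, corresponding at R]
4. ∠HQR = 81°  [△QHR]
5. ∠WQZ = 81°  [H on QZ, R on QW]

∠WQZ = 81°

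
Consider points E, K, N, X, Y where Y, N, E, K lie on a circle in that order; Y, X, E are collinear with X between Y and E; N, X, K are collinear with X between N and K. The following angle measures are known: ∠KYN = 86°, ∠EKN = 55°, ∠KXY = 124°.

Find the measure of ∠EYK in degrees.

1. ∠KEN = 94°  [cyclic YNEK, opposite ∠Y+∠E]
2. ∠ENK = 31°  [△NEK]
3. ∠EYK = 31°  [same arc EK]

∠EYK = 31°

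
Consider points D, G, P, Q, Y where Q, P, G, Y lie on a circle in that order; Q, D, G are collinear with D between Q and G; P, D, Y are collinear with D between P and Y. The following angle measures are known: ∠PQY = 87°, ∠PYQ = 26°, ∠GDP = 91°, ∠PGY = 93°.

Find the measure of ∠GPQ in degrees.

1. ∠QPY = 67°  [△QPY]
2. ∠PGQ = 26°  [same arc QP]
3. ∠PDQ = 89°  [linear pair at D on QG]
4. ∠GQP = 24°  [△QDP]
5. ∠GPQ = 130°  [△QPG]

∠GPQ = 130°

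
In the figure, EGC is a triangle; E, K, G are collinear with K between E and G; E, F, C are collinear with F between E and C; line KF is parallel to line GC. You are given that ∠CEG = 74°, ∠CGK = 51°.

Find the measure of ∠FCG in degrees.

∠FCG = 55°

1. ∠CGE = 51°  [K on ray GE]
2. ∠ECG = 55°  [△EGC]
3. ∠FCG = 55°  [F on ray CE]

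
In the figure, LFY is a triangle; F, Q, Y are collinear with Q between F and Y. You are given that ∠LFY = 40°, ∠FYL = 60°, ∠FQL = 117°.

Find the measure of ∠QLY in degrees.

1. ∠LYQ = 60°  [Q on ray YF]
2. ∠LQY = 63°  [linear pair at Q on FY]
3. ∠QLY = 57°  [△LQY]

∠QLY = 57°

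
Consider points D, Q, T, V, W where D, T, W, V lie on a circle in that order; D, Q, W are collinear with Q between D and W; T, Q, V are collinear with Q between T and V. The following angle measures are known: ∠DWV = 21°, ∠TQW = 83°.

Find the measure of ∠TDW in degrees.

1. ∠DTV = 21°  [same arc DV]
2. ∠DQT = 97°  [linear pair at Q on DW]
3. ∠TDW = 62°  [△DQT]

∠TDW = 62°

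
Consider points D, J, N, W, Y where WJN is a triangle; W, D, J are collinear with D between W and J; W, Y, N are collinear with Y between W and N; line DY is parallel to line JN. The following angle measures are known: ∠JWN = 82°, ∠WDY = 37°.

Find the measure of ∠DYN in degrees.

1. ∠DWY = 82°  [D on WJ, Y on WN]
2. ∠DYW = 61°  [△WDY]
3. ∠DYN = 119°  [linear pair at Y on WN]

∠DYN = 119°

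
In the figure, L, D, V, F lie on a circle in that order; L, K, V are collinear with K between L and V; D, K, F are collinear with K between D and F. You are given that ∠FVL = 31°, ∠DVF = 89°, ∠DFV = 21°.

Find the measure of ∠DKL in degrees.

∠DKL = 128°

1. ∠FDL = 31°  [same arc LF]
2. ∠DLV = 21°  [same arc DV]
3. ∠DKL = 128°  [△LKD]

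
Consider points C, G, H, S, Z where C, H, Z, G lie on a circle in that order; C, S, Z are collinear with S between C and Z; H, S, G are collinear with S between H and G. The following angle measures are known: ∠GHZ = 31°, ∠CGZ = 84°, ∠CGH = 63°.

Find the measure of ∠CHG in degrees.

∠CHG = 65°

1. ∠GCZ = 31°  [same arc ZG]
2. ∠CZG = 65°  [△CZG]
3. ∠CHG = 65°  [same arc CG]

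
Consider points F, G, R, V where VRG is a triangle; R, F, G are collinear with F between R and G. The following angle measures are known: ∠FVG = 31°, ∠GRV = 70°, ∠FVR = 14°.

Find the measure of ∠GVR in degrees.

1. ∠FRV = 70°  [F on ray RG]
2. ∠RFV = 96°  [△VRF]
3. ∠GFV = 84°  [linear pair at F on RG]
4. ∠FGV = 65°  [△VFG]
5. ∠RGV = 65°  [F on ray GR]
6. ∠GVR = 45°  [△VRG]

∠GVR = 45°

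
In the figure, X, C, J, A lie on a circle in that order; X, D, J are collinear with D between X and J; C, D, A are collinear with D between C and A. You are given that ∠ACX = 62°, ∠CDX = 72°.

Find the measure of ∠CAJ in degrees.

∠CAJ = 46°

1. ∠AJX = 62°  [same arc XA]
2. ∠ADJ = 72°  [vertical angles at D]
3. ∠CAJ = 46°  [△JDA]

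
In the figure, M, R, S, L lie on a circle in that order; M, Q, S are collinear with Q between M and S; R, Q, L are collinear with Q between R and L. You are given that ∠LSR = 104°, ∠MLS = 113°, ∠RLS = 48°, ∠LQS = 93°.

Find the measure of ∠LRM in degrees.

1. ∠RMS = 48°  [same arc RS]
2. ∠MQR = 93°  [vertical angles at Q]
3. ∠LRM = 39°  [△MQR]

∠LRM = 39°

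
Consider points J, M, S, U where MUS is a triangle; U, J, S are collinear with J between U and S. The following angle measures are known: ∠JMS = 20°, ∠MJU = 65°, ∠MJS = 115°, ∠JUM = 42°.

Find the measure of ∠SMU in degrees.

1. ∠JSM = 45°  [△MJS]
2. ∠MUS = 42°  [J on ray US]
3. ∠MSU = 45°  [J on ray SU]
4. ∠SMU = 93°  [△MUS]

∠SMU = 93°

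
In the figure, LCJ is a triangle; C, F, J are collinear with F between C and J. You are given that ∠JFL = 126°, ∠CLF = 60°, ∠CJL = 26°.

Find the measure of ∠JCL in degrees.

∠JCL = 66°

1. ∠CFL = 54°  [linear pair at F on CJ]
2. ∠FCL = 66°  [△LCF]
3. ∠JCL = 66°  [F on ray CJ]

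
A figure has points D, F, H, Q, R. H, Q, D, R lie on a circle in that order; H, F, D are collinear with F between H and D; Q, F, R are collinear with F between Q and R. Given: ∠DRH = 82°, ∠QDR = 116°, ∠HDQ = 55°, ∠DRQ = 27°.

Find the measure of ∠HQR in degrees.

∠HQR = 61°

1. ∠QHR = 64°  [cyclic HQDR, opposite ∠H+∠D]
2. ∠HRQ = 55°  [same arc HQ]
3. ∠HQR = 61°  [△HQR]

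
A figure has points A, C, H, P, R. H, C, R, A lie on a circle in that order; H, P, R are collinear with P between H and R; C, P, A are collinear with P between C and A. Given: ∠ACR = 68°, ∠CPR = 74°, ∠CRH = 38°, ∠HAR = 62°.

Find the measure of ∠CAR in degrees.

∠CAR = 24°

1. ∠AHR = 68°  [same arc RA]
2. ∠APH = 74°  [vertical angles at P]
3. ∠ARH = 50°  [△HRA]
4. ∠APR = 106°  [linear pair at P on HR]
5. ∠CAR = 24°  [△RPA]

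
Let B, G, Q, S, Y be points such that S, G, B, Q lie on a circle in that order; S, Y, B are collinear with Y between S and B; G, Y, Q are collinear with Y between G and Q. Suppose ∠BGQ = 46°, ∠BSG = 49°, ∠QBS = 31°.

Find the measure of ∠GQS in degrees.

1. ∠BSQ = 46°  [same arc BQ]
2. ∠BQG = 49°  [same arc GB]
3. ∠BYQ = 100°  [△BYQ]
4. ∠QYS = 80°  [linear pair at Y on SB]
5. ∠GQS = 54°  [△SYQ]

∠GQS = 54°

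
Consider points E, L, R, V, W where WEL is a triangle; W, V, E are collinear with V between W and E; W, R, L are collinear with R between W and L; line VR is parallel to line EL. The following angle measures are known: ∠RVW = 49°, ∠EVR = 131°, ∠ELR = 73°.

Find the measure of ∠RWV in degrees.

∠RWV = 58°

1. ∠LEW = 49°  [VR∥EL, corresponding at V]
2. ∠ELW = 73°  [R on ray LW]
3. ∠EWL = 58°  [△WEL]
4. ∠RWV = 58°  [V on WE, R on WL]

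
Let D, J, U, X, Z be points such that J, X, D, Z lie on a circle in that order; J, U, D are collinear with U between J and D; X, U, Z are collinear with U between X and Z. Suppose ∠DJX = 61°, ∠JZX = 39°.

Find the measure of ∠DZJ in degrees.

1. ∠JDX = 39°  [same arc JX]
2. ∠DXJ = 80°  [△JXD]
3. ∠DZJ = 100°  [cyclic JXDZ, opposite ∠X+∠Z]

∠DZJ = 100°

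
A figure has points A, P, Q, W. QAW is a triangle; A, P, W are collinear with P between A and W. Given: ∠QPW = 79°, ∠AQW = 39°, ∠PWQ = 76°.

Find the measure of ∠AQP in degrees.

1. ∠APQ = 101°  [linear pair at P on AW]
2. ∠AWQ = 76°  [P on ray WA]
3. ∠QAW = 65°  [△QAW]
4. ∠PAQ = 65°  [P on ray AW]
5. ∠AQP = 14°  [△QAP]

∠AQP = 14°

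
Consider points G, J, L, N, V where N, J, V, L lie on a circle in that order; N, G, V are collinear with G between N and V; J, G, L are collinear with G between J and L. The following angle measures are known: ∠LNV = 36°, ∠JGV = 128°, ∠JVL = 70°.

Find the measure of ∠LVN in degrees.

1. ∠LJV = 36°  [same arc VL]
2. ∠LGN = 128°  [vertical angles at G]
3. ∠JLV = 74°  [△JVL]
4. ∠LGV = 52°  [linear pair at G on NV]
5. ∠LVN = 54°  [△VGL]

∠LVN = 54°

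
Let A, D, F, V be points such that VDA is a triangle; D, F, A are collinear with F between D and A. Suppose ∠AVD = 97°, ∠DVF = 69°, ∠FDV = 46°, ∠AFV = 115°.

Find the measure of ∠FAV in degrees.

∠FAV = 37°

1. ∠ADV = 46°  [F on ray DA]
2. ∠DAV = 37°  [△VDA]
3. ∠FAV = 37°  [F on ray AD]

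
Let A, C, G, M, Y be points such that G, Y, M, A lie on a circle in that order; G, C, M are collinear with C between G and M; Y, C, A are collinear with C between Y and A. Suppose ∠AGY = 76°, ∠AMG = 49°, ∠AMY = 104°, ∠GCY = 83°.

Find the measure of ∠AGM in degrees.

∠AGM = 28°

1. ∠AYG = 49°  [same arc GA]
2. ∠ACM = 83°  [vertical angles at C]
3. ∠GAY = 55°  [△GYA]
4. ∠ACG = 97°  [linear pair at C on GM]
5. ∠AGM = 28°  [△GCA]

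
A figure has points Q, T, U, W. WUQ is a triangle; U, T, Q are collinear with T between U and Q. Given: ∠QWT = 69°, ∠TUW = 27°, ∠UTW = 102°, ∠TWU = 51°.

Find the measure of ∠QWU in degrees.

1. ∠QUW = 27°  [T on ray UQ]
2. ∠QTW = 78°  [linear pair at T on UQ]
3. ∠TQW = 33°  [△WTQ]
4. ∠UQW = 33°  [T on ray QU]
5. ∠QWU = 120°  [△WUQ]

∠QWU = 120°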